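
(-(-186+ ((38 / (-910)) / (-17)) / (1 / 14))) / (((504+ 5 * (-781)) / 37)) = -42476 / 20995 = -2.02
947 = 947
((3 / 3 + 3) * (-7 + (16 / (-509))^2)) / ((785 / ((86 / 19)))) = -623778984 / 3864193115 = -0.16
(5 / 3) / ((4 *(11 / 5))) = 25 / 132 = 0.19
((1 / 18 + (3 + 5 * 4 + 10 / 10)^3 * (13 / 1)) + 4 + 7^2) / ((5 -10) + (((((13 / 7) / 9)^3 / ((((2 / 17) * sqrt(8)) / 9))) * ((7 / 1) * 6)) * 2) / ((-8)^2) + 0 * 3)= -12887981667348480 / 357072431399 -568491623315616 * sqrt(2) / 357072431399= -38345.02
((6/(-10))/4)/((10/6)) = -9/100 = -0.09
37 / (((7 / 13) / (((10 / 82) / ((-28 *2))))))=-2405 / 16072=-0.15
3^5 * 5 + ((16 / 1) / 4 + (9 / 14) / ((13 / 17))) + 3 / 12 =444113 / 364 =1220.09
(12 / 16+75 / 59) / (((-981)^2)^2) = 53 / 24285414651084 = 0.00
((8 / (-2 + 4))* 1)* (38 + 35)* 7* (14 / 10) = 14308 / 5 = 2861.60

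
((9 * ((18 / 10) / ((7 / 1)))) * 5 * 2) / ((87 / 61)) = 3294 / 203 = 16.23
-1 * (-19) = 19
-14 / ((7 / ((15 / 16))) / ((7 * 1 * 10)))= -525 / 4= -131.25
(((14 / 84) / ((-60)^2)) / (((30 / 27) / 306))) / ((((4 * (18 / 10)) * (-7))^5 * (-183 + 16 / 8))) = 425 / 1962049692008448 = 0.00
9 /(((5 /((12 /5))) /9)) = 972 /25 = 38.88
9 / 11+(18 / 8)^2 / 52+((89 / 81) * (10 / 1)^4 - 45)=10943.57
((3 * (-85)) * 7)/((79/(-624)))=1113840/79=14099.24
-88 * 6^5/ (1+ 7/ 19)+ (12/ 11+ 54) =-71500218/ 143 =-500001.52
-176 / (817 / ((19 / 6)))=-88 / 129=-0.68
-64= -64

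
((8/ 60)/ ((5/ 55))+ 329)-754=-6353/ 15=-423.53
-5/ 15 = -1/ 3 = -0.33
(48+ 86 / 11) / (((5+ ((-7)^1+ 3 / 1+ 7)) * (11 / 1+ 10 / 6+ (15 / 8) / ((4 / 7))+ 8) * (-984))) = -307 / 1036849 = -0.00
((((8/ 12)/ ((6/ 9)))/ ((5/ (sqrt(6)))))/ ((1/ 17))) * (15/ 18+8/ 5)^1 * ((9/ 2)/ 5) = 3723 * sqrt(6)/ 500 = 18.24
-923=-923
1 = 1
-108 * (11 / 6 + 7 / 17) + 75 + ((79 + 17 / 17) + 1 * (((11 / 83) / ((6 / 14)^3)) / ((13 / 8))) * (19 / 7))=-41927995 / 495261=-84.66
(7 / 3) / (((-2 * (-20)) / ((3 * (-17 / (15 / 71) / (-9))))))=8449 / 5400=1.56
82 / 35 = 2.34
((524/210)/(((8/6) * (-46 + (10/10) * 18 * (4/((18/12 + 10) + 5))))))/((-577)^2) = -1441/10673703740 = -0.00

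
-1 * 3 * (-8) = 24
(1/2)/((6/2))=0.17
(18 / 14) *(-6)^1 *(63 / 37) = -486 / 37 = -13.14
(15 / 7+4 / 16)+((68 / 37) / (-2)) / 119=353 / 148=2.39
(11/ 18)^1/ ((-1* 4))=-11/ 72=-0.15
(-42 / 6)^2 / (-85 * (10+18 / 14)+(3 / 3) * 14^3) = 343 / 12493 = 0.03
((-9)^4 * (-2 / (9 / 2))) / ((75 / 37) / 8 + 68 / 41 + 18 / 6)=-35388576 / 59611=-593.66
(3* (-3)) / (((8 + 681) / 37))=-333 / 689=-0.48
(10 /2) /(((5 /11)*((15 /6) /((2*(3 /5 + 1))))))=352 /25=14.08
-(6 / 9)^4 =-16 / 81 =-0.20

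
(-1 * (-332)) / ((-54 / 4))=-664 / 27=-24.59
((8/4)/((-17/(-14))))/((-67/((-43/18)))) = 602/10251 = 0.06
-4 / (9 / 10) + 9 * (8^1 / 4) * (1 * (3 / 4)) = 163 / 18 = 9.06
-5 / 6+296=1771 / 6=295.17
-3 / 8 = -0.38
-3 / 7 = -0.43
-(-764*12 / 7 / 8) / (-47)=-1146 / 329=-3.48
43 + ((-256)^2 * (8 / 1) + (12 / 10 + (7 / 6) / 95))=298869361 / 570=524332.21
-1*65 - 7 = -72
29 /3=9.67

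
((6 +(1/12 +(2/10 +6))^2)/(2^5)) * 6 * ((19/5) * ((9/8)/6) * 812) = 631502753/128000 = 4933.62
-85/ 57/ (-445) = 17/ 5073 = 0.00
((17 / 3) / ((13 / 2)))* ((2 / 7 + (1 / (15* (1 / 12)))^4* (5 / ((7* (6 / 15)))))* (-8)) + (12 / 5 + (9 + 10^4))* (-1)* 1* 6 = -410015246 / 6825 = -60075.49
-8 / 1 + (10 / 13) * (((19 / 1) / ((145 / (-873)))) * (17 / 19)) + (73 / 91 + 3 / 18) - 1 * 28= -1801327 / 15834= -113.76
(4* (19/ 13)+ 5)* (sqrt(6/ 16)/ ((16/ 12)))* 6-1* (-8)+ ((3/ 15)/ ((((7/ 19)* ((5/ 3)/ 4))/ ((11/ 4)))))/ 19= 38.08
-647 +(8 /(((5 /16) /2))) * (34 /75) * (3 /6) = -238273 /375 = -635.39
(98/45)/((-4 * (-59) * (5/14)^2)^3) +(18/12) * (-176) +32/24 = -37930922532898/144407109375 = -262.67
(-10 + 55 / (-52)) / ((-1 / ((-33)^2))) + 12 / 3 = 626383 / 52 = 12045.83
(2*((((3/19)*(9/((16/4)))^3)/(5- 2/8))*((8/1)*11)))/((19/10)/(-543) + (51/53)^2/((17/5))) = 366938293590/1480309019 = 247.88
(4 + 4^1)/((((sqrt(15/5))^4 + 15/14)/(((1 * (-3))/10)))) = -0.24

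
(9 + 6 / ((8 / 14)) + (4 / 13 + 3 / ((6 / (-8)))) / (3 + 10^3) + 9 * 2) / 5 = 7.50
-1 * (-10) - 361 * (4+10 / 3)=-7912 / 3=-2637.33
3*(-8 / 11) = -24 / 11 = -2.18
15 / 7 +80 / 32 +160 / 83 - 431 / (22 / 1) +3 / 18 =-492887 / 38346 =-12.85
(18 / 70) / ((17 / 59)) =531 / 595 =0.89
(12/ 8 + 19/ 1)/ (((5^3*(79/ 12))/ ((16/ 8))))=492/ 9875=0.05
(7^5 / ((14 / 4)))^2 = 23059204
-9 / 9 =-1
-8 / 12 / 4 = -1 / 6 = -0.17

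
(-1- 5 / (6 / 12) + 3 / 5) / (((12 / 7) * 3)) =-91 / 45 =-2.02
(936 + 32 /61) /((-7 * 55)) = -57128 /23485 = -2.43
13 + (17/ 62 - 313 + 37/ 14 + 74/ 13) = -822013/ 2821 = -291.39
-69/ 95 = -0.73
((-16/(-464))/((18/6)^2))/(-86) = -0.00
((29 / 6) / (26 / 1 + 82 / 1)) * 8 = 29 / 81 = 0.36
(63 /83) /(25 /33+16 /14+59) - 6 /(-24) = 76616 /291911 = 0.26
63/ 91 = 0.69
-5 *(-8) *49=1960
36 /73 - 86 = -6242 /73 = -85.51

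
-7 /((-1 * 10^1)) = 7 /10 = 0.70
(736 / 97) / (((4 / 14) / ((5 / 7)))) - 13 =579 / 97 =5.97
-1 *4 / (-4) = 1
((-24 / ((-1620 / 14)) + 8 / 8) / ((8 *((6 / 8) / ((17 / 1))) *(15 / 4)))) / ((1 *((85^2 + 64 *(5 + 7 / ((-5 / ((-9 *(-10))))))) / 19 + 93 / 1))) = 52649 / 3790800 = 0.01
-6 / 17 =-0.35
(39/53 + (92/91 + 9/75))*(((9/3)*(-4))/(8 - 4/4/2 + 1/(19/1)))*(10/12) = -17107144/6921005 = -2.47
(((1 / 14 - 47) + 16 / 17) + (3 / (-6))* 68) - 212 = -69493 / 238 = -291.99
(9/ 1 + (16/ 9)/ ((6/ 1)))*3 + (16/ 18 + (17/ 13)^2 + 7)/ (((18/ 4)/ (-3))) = 98057/ 4563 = 21.49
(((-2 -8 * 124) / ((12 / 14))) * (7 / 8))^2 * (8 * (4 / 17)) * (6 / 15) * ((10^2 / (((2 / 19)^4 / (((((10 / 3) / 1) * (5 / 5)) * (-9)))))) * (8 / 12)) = -1932232354837225 / 153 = -12628969639458.99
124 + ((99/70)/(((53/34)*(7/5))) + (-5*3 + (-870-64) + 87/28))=-8531091/10388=-821.24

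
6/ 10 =3/ 5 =0.60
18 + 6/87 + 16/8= 582/29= 20.07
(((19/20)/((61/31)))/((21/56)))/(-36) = -589/16470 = -0.04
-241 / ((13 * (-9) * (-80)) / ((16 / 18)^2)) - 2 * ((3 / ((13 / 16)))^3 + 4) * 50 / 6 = -7252497916 / 8008065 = -905.65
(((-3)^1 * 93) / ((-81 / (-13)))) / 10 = -403 / 90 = -4.48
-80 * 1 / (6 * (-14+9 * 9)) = -40 / 201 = -0.20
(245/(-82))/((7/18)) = -315/41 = -7.68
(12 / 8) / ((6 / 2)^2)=1 / 6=0.17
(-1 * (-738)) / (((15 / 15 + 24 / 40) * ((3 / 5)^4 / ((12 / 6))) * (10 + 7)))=128125 / 306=418.71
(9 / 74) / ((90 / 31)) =31 / 740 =0.04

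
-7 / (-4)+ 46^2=8471 / 4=2117.75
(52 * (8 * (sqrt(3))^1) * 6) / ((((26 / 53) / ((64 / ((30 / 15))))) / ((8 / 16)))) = 81408 * sqrt(3) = 141002.79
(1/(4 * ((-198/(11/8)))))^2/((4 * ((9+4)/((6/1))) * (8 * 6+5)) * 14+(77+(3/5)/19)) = 95/205114318848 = 0.00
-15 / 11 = -1.36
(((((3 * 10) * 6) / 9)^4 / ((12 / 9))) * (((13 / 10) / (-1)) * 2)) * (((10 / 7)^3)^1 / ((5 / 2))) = -124800000 / 343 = -363848.40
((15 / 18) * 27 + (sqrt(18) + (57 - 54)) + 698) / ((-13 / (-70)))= 210 * sqrt(2) / 13 + 50645 / 13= 3918.61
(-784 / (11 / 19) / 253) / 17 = -14896 / 47311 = -0.31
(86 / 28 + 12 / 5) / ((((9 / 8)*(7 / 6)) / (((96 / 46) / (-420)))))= -12256 / 591675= -0.02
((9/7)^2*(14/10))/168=27/1960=0.01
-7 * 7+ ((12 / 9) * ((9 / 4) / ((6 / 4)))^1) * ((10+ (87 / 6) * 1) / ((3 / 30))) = 441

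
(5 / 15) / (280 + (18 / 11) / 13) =143 / 120174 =0.00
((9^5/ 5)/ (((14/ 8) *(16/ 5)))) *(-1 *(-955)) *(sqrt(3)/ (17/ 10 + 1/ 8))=563917950 *sqrt(3)/ 511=1911417.89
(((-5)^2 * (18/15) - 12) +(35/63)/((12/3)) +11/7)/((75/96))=39736/1575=25.23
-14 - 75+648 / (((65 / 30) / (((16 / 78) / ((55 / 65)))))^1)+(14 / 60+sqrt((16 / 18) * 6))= -69769 / 4290+4 * sqrt(3) / 3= -13.95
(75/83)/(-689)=-75/57187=-0.00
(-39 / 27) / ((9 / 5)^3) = -1625 / 6561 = -0.25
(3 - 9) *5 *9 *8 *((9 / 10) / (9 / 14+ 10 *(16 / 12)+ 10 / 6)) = -9072 / 73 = -124.27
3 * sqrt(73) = 25.63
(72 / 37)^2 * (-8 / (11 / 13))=-539136 / 15059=-35.80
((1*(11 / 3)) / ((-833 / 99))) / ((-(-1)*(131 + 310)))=-121 / 122451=-0.00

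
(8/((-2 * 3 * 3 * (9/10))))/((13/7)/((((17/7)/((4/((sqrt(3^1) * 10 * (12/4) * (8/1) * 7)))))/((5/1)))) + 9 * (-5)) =247520 * sqrt(3)/334477151037 + 135945600/12388042631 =0.01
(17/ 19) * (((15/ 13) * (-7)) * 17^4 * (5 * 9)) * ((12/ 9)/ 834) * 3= -4472549550/ 34333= -130269.70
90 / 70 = 9 / 7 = 1.29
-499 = -499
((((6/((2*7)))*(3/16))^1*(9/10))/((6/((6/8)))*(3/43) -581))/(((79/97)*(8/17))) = -5743467/17666978560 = -0.00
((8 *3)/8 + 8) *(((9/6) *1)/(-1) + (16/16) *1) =-11/2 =-5.50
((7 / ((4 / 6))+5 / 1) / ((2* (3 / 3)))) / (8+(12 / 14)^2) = 1519 / 1712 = 0.89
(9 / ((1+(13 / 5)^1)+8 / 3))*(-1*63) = -8505 / 94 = -90.48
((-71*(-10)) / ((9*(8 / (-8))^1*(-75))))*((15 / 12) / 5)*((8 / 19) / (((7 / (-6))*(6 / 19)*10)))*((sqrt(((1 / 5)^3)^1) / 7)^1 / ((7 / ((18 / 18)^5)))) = -142*sqrt(5) / 5788125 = -0.00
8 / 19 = 0.42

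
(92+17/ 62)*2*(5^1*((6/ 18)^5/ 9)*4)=38140/ 22599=1.69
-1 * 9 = -9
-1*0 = 0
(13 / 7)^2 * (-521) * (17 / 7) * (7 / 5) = -1496833 / 245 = -6109.52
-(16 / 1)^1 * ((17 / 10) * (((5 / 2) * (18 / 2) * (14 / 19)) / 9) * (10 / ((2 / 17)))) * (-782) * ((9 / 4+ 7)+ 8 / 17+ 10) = 1247907780 / 19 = 65679356.84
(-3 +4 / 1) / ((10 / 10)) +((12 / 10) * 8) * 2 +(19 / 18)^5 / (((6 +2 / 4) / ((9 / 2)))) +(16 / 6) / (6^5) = 21.11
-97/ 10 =-9.70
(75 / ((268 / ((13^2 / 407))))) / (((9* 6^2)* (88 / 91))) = 384475 / 1036658304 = 0.00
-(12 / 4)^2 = -9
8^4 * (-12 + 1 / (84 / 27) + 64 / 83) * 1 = -25957376 / 581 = -44677.07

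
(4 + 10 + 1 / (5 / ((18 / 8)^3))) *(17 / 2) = 88553 / 640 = 138.36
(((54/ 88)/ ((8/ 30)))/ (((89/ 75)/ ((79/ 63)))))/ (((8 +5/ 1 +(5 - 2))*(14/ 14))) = 266625/ 1754368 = 0.15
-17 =-17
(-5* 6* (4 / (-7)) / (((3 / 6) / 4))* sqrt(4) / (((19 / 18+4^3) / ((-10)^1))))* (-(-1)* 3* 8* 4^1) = -33177600 / 8197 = -4047.53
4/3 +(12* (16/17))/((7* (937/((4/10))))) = 2231212/1672545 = 1.33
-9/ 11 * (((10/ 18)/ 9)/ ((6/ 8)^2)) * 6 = -160/ 297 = -0.54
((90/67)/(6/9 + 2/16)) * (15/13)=32400/16549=1.96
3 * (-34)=-102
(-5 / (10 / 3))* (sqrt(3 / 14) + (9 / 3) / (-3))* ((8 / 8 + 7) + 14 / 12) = 55 / 4 - 55* sqrt(42) / 56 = 7.38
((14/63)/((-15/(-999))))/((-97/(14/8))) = -259/970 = -0.27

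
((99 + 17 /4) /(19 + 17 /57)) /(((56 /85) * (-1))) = -57171 /7040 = -8.12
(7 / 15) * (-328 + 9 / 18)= -917 / 6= -152.83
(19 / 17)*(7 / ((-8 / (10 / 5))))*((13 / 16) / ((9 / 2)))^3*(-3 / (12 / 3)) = 292201 / 33841152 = 0.01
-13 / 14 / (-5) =13 / 70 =0.19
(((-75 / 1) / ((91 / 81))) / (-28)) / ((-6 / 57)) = -115425 / 5096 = -22.65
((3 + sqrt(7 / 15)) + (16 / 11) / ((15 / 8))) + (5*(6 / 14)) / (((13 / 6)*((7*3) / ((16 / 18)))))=sqrt(105) / 15 + 401251 / 105105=4.50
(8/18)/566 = 0.00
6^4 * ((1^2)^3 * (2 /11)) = 2592 /11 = 235.64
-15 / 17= -0.88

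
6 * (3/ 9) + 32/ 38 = 54/ 19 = 2.84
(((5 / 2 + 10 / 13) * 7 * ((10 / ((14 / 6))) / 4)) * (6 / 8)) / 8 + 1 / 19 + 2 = 4.35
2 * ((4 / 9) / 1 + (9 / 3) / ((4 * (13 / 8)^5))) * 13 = 3412712 / 257049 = 13.28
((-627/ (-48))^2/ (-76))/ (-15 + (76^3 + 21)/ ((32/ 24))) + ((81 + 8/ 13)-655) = -228454488221/ 398431488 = -573.38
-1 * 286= -286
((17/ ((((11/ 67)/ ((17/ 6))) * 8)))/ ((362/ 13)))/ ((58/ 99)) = 755157/ 335936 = 2.25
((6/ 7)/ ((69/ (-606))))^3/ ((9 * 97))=-197817792/ 404808257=-0.49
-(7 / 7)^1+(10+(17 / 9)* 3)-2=38 / 3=12.67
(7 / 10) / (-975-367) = -7 / 13420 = -0.00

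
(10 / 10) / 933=1 / 933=0.00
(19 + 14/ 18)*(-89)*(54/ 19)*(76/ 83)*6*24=-54749952/ 83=-659637.98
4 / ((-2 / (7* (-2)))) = 28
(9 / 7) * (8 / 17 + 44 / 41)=9684 / 4879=1.98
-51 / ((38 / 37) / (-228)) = 11322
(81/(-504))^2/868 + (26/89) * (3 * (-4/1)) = -849271767/242262272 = -3.51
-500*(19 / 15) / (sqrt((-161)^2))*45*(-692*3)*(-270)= -15974820000 / 161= -99222484.47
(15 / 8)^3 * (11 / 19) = 37125 / 9728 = 3.82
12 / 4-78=-75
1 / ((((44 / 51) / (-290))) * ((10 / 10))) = -7395 / 22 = -336.14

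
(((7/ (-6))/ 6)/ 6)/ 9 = -0.00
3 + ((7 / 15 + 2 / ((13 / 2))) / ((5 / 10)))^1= 887 / 195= 4.55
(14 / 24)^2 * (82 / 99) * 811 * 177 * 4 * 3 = 96128641 / 198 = 485498.19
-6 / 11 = -0.55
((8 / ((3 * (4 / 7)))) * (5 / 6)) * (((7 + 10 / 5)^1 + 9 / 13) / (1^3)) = 490 / 13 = 37.69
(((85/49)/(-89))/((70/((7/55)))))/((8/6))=-51/1918840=-0.00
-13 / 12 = -1.08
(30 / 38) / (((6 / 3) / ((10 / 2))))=75 / 38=1.97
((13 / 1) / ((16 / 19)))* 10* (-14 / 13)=-166.25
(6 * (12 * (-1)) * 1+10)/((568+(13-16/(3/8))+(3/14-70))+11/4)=-5208/39589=-0.13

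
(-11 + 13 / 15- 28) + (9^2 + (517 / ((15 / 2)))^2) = 1078801 / 225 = 4794.67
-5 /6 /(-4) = 5 /24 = 0.21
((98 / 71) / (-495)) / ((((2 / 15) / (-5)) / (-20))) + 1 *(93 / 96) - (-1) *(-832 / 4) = -209.12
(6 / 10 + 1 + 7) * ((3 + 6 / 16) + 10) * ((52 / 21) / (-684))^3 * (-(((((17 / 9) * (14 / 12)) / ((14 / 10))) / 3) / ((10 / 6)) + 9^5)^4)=1045001177622202319537484180143117 / 15750024946205639040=66349176029334.17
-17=-17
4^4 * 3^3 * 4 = 27648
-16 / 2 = -8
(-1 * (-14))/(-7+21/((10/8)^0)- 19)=-14/5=-2.80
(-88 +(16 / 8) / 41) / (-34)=1803 / 697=2.59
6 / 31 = 0.19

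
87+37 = 124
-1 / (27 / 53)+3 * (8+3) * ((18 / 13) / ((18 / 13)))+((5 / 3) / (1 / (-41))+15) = -602 / 27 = -22.30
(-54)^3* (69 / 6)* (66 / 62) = -59757588 / 31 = -1927664.13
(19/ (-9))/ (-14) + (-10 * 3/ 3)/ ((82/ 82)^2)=-1241/ 126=-9.85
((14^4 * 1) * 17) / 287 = 93296 / 41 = 2275.51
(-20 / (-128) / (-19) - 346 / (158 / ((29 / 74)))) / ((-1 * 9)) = 171087 / 1777184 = 0.10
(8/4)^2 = 4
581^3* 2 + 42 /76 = 14905343537 /38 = 392245882.55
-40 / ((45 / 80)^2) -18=-11698 / 81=-144.42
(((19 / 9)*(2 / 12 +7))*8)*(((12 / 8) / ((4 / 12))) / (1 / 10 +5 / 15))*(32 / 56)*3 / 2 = 98040 / 91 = 1077.36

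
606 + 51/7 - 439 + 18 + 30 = 1556/7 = 222.29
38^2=1444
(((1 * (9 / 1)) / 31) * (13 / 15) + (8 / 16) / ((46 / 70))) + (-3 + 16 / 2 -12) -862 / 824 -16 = -33831341 / 1468780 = -23.03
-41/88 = -0.47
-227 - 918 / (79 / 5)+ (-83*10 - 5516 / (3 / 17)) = -7672267 / 237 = -32372.43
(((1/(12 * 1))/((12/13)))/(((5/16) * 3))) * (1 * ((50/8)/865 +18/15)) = 54301/467100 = 0.12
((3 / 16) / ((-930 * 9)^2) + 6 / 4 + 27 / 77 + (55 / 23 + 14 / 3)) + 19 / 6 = 7990347515371 / 661710772800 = 12.08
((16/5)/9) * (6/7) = 32/105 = 0.30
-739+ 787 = 48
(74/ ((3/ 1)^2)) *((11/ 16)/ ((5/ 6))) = 407/ 60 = 6.78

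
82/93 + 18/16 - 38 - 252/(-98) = -174061/5208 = -33.42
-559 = -559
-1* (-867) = 867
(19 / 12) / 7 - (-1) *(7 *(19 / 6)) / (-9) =-1691 / 756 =-2.24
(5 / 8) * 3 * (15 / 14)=225 / 112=2.01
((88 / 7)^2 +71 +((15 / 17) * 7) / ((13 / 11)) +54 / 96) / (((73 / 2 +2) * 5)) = 40687509 / 33353320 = 1.22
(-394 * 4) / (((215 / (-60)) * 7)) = 18912 / 301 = 62.83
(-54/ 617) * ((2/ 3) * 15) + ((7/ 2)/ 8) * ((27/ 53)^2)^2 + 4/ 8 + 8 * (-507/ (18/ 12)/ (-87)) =208284614908913/ 6776850073584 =30.73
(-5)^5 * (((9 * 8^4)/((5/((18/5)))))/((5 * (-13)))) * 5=82944000/13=6380307.69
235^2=55225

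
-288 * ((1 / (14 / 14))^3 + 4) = -1440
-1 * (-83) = 83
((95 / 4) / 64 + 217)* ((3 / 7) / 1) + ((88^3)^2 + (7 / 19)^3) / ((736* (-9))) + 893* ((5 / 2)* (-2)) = -70113684.46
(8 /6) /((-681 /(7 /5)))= -28 /10215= -0.00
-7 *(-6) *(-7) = -294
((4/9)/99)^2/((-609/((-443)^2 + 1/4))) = -3139988/483473529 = -0.01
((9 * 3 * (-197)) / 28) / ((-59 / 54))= 143613 / 826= 173.87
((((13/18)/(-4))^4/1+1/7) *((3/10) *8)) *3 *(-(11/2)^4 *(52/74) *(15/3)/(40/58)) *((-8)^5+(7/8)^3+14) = 501206221247298280571/3167722930176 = 158222872.48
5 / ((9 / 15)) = 8.33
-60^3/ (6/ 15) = -540000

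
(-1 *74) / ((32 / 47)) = -1739 / 16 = -108.69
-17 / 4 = -4.25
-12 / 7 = -1.71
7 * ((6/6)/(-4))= -7/4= -1.75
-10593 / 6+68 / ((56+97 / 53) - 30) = -5201017 / 2950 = -1763.06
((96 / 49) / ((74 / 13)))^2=389376 / 3286969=0.12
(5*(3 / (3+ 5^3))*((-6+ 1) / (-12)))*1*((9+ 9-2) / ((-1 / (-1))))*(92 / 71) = 1.01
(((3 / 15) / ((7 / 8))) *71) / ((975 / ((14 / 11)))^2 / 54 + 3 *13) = 0.00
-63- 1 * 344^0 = -64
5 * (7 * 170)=5950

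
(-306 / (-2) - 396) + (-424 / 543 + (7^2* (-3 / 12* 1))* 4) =-158980 / 543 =-292.78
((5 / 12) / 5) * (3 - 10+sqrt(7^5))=-7 / 12+49 * sqrt(7) / 12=10.22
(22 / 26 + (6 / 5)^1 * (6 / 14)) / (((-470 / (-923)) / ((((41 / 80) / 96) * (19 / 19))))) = 1801909 / 126336000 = 0.01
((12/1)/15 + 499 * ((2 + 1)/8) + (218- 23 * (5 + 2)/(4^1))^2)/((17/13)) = 1944371/80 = 24304.64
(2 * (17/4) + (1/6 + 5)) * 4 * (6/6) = 164/3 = 54.67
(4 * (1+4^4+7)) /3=352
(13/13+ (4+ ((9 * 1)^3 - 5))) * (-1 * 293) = -213597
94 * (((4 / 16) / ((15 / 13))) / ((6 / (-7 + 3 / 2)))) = -6721 / 360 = -18.67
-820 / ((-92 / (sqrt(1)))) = 205 / 23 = 8.91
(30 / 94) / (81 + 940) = 15 / 47987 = 0.00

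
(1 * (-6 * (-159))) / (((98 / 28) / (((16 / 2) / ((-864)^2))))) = 53 / 18144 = 0.00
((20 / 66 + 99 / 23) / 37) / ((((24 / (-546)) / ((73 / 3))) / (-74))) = 23230571 / 4554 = 5101.14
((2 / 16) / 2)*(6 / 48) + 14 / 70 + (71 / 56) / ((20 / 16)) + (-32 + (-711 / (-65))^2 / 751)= -87048184759 / 2842985600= -30.62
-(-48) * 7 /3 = 112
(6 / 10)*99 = 297 / 5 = 59.40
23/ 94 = 0.24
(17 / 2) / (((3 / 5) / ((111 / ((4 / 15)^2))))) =707625 / 32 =22113.28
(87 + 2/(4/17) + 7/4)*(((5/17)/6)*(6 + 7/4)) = 60295/1632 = 36.95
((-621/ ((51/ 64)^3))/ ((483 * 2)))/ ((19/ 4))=-524288/ 1960287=-0.27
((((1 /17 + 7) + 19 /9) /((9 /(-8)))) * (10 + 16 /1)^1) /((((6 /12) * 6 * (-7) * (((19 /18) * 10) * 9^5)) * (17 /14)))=583648 /43772137965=0.00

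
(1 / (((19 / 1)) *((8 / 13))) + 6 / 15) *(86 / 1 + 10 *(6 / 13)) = 11439 / 260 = 44.00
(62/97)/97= 62/9409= 0.01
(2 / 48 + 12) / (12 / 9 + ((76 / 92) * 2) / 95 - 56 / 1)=-0.22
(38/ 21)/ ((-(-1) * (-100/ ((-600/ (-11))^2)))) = -45600/ 847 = -53.84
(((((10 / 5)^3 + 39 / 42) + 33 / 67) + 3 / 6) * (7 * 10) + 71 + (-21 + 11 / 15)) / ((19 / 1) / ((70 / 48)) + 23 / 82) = 55.99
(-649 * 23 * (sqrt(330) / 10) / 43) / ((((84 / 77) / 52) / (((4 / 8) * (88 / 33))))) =-4269122 * sqrt(330) / 1935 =-40078.79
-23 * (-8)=184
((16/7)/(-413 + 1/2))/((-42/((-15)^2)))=0.03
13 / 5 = 2.60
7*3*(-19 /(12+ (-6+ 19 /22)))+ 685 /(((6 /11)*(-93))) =-6035909 /84258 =-71.64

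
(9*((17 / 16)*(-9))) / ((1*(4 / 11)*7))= -15147 / 448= -33.81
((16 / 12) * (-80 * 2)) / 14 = -320 / 21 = -15.24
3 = 3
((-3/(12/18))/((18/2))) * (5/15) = -1/6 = -0.17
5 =5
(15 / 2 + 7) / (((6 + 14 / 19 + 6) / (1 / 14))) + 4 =27655 / 6776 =4.08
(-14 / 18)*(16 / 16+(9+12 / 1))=-154 / 9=-17.11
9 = 9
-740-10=-750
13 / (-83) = -13 / 83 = -0.16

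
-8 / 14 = -4 / 7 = -0.57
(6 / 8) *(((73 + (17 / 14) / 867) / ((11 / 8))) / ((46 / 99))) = 85.70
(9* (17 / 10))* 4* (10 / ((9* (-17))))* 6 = -24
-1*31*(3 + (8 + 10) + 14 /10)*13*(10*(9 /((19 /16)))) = -12999168 /19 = -684166.74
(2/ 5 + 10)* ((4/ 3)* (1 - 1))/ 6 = 0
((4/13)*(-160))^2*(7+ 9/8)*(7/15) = 358400/39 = 9189.74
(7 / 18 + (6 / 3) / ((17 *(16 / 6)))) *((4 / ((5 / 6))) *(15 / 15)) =106 / 51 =2.08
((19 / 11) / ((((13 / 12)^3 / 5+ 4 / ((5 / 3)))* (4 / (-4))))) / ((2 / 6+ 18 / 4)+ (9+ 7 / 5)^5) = -162000000 / 30289016825309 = -0.00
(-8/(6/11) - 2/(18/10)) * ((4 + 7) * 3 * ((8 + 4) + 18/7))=-53108/7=-7586.86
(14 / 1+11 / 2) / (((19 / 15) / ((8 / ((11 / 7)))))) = 16380 / 209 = 78.37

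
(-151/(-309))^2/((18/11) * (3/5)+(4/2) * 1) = 1254055/15658884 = 0.08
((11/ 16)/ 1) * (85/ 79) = 935/ 1264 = 0.74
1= 1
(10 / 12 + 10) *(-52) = -1690 / 3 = -563.33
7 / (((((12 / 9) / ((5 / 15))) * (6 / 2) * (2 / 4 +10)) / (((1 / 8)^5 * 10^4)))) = 0.02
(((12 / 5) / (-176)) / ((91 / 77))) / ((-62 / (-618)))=-0.12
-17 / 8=-2.12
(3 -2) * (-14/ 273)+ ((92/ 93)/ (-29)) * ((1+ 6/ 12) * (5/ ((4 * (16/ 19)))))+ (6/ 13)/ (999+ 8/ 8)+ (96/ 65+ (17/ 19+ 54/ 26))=11516050607/ 2664636000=4.32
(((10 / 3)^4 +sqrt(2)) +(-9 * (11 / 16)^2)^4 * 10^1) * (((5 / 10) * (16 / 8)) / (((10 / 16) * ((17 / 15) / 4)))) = 96 * sqrt(2) / 17 +591070326867605 / 30802968576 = 19196.73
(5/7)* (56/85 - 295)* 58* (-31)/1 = 378018.17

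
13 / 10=1.30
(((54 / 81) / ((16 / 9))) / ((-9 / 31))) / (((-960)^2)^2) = -31 / 20384317440000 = -0.00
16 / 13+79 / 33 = 1555 / 429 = 3.62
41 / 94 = 0.44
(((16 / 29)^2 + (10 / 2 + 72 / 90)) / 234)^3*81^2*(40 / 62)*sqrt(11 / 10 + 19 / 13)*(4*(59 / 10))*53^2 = 75682307500045034733*sqrt(4810) / 658314018754388750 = 7973.22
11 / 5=2.20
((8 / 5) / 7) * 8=64 / 35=1.83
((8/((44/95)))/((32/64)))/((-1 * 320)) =-19/176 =-0.11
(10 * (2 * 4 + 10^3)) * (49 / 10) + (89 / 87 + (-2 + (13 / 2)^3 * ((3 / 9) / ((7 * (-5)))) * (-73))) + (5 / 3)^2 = 3623652107 / 73080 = 49584.73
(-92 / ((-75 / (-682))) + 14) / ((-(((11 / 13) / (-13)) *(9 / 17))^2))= 509230234526 / 735075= 692759.56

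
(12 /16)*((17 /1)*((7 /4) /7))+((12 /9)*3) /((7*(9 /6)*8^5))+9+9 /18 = 1091329 /86016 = 12.69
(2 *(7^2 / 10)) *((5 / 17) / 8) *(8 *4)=196 / 17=11.53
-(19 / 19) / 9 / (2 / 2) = -0.11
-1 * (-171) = 171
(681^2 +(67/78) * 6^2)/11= 6029295/143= 42162.90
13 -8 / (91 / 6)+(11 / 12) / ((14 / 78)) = 6399 / 364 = 17.58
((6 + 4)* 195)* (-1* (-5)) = 9750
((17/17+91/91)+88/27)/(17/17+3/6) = 3.51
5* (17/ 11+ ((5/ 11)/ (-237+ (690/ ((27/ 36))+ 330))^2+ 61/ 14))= 423994405/ 14366366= 29.51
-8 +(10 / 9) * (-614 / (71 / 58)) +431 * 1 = -85823 / 639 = -134.31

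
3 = 3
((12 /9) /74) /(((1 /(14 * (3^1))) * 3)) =28 /111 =0.25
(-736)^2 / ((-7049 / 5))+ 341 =-304771 / 7049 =-43.24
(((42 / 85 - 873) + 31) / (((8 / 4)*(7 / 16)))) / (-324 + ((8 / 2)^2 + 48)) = 143056 / 38675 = 3.70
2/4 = 1/2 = 0.50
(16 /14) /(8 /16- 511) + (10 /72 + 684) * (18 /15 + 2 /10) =957.79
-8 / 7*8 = -64 / 7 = -9.14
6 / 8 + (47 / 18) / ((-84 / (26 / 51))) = 14153 / 19278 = 0.73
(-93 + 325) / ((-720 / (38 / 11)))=-1.11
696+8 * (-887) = -6400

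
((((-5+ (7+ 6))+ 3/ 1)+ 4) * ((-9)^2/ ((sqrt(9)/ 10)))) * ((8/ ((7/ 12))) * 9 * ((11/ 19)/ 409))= 38491200/ 54397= 707.60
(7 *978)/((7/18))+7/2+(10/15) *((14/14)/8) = 211291/12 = 17607.58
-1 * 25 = -25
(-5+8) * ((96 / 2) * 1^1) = 144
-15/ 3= -5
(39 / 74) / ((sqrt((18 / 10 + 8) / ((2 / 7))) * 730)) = 0.00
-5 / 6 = -0.83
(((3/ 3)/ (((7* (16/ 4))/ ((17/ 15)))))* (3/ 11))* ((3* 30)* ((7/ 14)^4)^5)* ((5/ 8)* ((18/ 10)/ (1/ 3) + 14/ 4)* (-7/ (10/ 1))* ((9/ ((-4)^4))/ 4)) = -122553/ 3779571220480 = -0.00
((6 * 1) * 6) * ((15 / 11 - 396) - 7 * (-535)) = 1326744 / 11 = 120613.09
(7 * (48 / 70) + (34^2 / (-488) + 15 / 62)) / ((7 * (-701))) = -0.00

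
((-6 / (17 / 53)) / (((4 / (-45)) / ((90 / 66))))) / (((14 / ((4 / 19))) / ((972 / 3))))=34773300 / 24871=1398.15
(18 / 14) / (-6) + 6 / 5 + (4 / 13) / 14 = 131 / 130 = 1.01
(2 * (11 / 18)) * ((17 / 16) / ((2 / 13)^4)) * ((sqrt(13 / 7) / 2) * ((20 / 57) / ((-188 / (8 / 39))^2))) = 158015 * sqrt(91) / 2284565472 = 0.00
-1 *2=-2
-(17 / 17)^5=-1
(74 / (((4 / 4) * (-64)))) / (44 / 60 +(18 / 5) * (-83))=555 / 143072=0.00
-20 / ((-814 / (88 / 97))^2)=-320 / 12880921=-0.00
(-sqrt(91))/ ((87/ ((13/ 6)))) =-13 * sqrt(91)/ 522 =-0.24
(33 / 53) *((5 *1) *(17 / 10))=561 / 106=5.29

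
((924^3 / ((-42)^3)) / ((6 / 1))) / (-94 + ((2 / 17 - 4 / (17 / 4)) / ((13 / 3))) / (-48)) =9412832 / 498555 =18.88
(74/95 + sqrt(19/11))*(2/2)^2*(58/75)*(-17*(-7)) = 510748/7125 + 6902*sqrt(209)/825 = 192.63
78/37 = 2.11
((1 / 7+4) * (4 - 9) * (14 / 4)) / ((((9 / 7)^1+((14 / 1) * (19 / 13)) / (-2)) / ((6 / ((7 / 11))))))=5655 / 74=76.42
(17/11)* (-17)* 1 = -26.27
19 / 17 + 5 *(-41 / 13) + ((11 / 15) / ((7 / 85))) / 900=-61156873 / 4176900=-14.64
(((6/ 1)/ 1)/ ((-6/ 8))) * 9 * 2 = -144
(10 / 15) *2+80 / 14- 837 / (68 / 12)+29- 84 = -69850 / 357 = -195.66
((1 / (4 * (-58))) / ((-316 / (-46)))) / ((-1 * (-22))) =-23 / 806432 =-0.00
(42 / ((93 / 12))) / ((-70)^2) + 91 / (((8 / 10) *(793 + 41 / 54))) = 67160481 / 465063550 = 0.14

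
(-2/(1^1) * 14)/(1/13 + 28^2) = -364/10193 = -0.04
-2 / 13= -0.15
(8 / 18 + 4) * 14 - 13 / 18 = 123 / 2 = 61.50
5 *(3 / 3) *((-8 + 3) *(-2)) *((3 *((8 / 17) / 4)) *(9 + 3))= 3600 / 17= 211.76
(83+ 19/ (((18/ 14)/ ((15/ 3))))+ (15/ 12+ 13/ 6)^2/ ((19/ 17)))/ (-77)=-457825/ 210672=-2.17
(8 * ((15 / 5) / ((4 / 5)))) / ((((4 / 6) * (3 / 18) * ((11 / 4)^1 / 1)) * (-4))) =-270 / 11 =-24.55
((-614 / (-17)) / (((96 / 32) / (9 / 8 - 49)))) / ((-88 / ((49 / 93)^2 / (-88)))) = -282311981 / 13663482624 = -0.02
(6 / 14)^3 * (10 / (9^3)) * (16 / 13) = 160 / 120393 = 0.00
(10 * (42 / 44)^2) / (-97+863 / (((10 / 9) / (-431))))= -11025 / 405174187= -0.00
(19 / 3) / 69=19 / 207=0.09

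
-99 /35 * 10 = -198 /7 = -28.29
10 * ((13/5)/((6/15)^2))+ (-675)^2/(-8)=-454325/8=-56790.62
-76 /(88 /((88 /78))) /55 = -38 /2145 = -0.02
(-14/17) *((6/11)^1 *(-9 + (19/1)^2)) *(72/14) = -13824/17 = -813.18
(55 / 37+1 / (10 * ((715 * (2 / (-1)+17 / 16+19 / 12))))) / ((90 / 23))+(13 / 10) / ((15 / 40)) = 1419577849 / 369047250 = 3.85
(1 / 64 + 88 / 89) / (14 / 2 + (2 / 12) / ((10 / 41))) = 85815 / 656464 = 0.13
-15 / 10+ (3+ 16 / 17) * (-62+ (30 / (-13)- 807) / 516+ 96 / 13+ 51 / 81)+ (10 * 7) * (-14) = -1232049445 / 1026324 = -1200.45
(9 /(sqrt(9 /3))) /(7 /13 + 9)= 39 * sqrt(3) /124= 0.54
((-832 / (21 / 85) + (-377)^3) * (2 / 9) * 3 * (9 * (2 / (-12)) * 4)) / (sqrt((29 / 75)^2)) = 112530601300 / 203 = 554337937.44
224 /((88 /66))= 168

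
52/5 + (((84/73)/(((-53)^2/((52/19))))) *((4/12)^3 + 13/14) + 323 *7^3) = 266106367583/2401695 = 110799.40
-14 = -14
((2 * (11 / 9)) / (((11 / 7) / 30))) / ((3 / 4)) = 560 / 9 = 62.22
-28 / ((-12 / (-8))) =-56 / 3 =-18.67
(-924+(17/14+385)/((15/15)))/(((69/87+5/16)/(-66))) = 38428016/1197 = 32103.61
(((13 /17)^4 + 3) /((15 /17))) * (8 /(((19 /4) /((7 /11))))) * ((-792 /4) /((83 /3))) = -1125427968 /38739005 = -29.05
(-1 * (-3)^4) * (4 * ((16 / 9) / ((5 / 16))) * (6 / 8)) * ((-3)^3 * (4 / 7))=746496 / 35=21328.46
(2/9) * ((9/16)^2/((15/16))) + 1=43/40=1.08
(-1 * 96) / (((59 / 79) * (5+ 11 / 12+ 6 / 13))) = -1183104 / 58705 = -20.15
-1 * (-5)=5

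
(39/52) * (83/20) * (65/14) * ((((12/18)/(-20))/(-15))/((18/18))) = 1079/33600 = 0.03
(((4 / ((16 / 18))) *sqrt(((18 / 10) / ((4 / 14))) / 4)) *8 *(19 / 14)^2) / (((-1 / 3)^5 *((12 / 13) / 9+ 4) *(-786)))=6.27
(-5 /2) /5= -1 /2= -0.50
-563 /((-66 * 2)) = 563 /132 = 4.27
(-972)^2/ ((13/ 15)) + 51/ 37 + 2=524356745/ 481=1090138.76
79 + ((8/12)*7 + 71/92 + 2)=23857/276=86.44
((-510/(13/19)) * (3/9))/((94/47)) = -1615/13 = -124.23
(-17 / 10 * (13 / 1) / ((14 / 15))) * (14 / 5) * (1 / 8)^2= -663 / 640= -1.04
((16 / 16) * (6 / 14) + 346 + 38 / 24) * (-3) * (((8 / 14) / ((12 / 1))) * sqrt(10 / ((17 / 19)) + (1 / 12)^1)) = -29233 * sqrt(117147) / 59976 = -166.83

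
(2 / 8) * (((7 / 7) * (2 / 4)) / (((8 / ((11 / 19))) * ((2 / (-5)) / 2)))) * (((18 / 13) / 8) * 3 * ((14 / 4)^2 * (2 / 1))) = -72765 / 126464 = -0.58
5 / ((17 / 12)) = 60 / 17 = 3.53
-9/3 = -3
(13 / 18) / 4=13 / 72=0.18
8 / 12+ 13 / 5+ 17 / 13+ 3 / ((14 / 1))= 13073 / 2730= 4.79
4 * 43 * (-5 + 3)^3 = -1376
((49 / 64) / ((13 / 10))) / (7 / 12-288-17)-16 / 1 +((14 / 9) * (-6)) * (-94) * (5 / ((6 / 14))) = 34942779497 / 3419208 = 10219.55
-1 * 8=-8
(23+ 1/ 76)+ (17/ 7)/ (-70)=427859/ 18620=22.98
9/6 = 3/2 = 1.50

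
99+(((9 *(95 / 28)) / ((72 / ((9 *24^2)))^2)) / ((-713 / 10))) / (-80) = 632619 / 4991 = 126.75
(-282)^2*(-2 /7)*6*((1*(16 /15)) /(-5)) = 5089536 /175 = 29083.06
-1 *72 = -72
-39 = -39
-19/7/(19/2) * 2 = -4/7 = -0.57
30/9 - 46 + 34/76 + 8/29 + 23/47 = -6441217/155382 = -41.45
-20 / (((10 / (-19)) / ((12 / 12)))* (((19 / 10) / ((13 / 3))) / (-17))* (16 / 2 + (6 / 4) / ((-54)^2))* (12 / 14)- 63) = 668304 / 2102047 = 0.32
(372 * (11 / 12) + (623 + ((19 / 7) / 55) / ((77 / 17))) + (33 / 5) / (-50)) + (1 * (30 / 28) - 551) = 306788934 / 741125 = 413.95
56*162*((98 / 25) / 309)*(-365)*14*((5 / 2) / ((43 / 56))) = -8480408832 / 4429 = -1914745.73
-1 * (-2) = 2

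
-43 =-43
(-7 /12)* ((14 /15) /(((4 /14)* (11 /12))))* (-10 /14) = 49 /33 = 1.48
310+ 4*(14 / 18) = 2818 / 9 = 313.11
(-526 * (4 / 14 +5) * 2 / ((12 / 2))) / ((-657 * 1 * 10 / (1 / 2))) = 9731 / 137970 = 0.07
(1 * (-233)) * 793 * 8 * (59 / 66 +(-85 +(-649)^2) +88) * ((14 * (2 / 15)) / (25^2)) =-575286887300944 / 309375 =-1859513171.07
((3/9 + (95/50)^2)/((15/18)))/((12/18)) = 3549/500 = 7.10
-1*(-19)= 19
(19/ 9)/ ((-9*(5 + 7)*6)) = -19/ 5832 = -0.00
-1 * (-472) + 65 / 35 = 3317 / 7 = 473.86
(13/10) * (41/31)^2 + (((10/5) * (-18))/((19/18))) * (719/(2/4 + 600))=-8456165033/219290590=-38.56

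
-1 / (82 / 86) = -43 / 41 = -1.05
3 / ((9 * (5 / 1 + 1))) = 1 / 18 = 0.06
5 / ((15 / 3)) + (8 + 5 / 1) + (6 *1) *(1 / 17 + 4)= 38.35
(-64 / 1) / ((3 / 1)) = -64 / 3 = -21.33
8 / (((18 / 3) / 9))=12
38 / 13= 2.92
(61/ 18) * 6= 61/ 3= 20.33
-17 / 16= -1.06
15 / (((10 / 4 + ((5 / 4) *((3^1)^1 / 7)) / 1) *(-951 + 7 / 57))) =-1197 / 230350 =-0.01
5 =5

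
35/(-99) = -35/99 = -0.35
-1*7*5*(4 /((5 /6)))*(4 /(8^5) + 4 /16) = -43029 /1024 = -42.02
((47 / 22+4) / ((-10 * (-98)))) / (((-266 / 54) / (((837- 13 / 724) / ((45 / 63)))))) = -88351155 / 59315872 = -1.49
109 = 109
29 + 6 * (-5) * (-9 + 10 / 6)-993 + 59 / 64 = -47557 / 64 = -743.08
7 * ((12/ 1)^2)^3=20901888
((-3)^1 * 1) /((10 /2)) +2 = 7 /5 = 1.40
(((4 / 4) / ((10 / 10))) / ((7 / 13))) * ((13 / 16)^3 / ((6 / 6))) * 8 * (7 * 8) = 28561 / 64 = 446.27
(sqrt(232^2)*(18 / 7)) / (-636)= -348 / 371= -0.94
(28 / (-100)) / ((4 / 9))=-63 / 100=-0.63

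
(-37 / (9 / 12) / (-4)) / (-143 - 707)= -37 / 2550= -0.01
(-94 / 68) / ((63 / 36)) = -94 / 119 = -0.79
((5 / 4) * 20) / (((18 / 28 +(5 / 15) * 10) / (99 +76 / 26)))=1391250 / 2171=640.83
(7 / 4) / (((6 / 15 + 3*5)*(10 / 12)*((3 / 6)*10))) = 3 / 110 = 0.03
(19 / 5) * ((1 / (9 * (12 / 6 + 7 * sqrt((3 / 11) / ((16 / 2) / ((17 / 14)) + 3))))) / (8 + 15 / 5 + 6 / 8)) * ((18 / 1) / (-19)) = -28688 / 1098155 + 56 * sqrt(91443) / 1098155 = -0.01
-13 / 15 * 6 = -26 / 5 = -5.20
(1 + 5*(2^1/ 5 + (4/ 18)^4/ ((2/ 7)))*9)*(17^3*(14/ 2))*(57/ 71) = 9233605199/ 17253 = 535188.38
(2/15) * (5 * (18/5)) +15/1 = 87/5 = 17.40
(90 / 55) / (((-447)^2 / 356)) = 712 / 244211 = 0.00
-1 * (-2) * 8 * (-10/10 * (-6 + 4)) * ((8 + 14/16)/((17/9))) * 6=15336/17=902.12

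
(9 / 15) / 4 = 3 / 20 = 0.15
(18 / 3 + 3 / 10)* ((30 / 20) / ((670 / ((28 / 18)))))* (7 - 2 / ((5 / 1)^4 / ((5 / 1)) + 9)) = 17199 / 112225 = 0.15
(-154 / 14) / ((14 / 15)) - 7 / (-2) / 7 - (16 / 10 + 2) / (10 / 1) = -2038 / 175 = -11.65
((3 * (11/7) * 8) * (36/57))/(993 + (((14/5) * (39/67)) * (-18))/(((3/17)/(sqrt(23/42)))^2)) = 1061280/21257789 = 0.05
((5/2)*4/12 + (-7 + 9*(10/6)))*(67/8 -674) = -5879.69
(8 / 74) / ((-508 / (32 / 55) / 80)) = -512 / 51689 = -0.01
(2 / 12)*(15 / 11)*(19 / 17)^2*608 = 548720 / 3179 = 172.61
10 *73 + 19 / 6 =4399 / 6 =733.17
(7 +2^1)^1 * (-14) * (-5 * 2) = 1260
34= 34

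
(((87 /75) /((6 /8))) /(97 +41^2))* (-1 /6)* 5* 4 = -0.00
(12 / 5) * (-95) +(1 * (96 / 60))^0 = -227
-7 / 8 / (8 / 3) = -21 / 64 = -0.33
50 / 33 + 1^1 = 83 / 33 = 2.52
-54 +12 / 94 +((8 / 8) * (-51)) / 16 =-42909 / 752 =-57.06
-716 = -716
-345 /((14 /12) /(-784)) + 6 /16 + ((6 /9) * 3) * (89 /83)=153943433 /664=231842.52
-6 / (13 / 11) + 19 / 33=-1931 / 429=-4.50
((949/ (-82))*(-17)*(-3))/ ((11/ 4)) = -96798/ 451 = -214.63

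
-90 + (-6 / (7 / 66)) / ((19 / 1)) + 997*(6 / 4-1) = 107869 / 266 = 405.52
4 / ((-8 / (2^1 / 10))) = -1 / 10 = -0.10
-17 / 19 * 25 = -425 / 19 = -22.37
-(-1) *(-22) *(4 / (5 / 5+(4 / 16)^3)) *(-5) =5632 / 13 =433.23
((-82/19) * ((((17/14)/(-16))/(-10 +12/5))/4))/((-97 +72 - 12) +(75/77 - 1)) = 38335/131739008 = 0.00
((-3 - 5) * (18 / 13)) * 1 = -144 / 13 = -11.08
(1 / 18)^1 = 1 / 18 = 0.06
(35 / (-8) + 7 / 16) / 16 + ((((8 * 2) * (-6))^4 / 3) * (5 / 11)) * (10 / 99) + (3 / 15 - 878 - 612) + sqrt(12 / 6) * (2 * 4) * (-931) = 201095813661 / 154880 - 7448 * sqrt(2) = 1287864.49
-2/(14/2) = -2/7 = -0.29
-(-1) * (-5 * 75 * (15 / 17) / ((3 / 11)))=-20625 / 17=-1213.24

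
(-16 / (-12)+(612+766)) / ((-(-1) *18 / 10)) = 20690 / 27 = 766.30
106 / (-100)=-53 / 50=-1.06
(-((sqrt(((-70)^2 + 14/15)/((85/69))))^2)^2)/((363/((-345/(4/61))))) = 1002751821766163/4371125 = 229403602.45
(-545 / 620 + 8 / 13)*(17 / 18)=-7225 / 29016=-0.25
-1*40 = -40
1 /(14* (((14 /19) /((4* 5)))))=95 /49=1.94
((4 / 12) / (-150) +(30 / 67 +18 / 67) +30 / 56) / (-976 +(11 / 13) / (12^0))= -6858631 / 5350961700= -0.00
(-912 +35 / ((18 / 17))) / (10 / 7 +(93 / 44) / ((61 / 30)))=-74311237 / 208665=-356.13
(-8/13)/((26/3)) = -12/169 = -0.07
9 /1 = 9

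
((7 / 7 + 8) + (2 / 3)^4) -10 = -65 / 81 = -0.80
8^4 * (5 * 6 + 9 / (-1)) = 86016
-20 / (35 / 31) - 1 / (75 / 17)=-17.94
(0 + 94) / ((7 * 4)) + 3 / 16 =397 / 112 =3.54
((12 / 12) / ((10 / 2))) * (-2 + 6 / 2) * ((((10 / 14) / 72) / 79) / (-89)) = -1 / 3543624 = -0.00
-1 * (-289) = 289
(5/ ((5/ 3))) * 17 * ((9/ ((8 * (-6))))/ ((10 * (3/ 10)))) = -51/ 16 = -3.19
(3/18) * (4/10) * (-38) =-38/15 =-2.53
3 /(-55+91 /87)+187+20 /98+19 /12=260456695 /1380036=188.73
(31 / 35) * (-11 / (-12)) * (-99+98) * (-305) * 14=3466.83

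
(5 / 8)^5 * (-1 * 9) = -28125 / 32768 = -0.86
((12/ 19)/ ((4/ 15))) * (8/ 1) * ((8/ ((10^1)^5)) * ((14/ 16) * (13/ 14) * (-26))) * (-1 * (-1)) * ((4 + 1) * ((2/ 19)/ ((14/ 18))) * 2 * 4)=-54756/ 315875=-0.17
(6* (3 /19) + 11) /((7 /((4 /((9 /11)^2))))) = 10.20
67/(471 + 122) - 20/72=-1759/10674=-0.16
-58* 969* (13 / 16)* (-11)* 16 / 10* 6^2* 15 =433991844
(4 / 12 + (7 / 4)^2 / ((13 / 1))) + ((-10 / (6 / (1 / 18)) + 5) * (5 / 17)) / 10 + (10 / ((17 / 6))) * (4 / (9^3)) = 629495 / 859248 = 0.73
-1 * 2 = -2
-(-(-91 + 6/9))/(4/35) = -9485/12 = -790.42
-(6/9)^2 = -4/9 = -0.44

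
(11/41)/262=11/10742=0.00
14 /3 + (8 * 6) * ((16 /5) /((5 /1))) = 2654 /75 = 35.39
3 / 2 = 1.50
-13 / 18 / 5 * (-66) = 143 / 15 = 9.53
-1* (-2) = 2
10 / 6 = 5 / 3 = 1.67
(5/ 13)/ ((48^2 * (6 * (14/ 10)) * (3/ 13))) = 25/ 290304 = 0.00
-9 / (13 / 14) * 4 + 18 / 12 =-969 / 26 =-37.27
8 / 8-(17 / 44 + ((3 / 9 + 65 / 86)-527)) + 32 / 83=248231531 / 471108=526.91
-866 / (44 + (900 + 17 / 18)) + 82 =1379150 / 17009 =81.08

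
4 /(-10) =-2 /5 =-0.40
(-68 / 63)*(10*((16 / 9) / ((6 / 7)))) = -5440 / 243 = -22.39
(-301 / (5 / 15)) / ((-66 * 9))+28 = 5845 / 198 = 29.52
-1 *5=-5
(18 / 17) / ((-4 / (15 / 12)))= -45 / 136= -0.33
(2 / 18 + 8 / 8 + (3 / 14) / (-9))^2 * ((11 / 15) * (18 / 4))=206459 / 52920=3.90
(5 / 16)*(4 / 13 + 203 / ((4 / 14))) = 92405 / 416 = 222.13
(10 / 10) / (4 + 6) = 0.10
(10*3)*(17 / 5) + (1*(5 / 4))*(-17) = 323 / 4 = 80.75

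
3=3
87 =87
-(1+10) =-11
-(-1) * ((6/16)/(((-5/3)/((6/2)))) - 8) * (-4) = 347/10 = 34.70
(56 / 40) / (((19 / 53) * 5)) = 371 / 475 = 0.78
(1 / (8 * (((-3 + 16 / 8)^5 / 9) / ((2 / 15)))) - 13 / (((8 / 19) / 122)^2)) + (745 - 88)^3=22600158163 / 80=282501977.04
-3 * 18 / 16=-27 / 8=-3.38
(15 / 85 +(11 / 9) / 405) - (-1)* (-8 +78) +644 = 44254132 / 61965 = 714.18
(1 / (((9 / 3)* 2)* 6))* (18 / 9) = 1 / 18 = 0.06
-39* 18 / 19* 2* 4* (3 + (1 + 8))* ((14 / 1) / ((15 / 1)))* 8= -2515968 / 95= -26483.87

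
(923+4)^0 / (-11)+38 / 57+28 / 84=0.91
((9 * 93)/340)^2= 700569/115600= 6.06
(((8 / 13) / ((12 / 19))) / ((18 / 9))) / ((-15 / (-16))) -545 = -318521 / 585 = -544.48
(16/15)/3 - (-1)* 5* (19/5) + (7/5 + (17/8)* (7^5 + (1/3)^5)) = 173675207/4860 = 35735.64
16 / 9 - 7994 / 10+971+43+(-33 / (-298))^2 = 864733553 / 3996180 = 216.39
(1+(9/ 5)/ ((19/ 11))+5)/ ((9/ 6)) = 446/ 95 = 4.69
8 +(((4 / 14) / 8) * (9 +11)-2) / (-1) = 9.29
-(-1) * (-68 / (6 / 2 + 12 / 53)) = -3604 / 171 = -21.08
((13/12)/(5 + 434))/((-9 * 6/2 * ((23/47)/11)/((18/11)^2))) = -611/111067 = -0.01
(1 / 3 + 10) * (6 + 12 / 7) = 558 / 7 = 79.71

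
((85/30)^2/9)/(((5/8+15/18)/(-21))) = -578/45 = -12.84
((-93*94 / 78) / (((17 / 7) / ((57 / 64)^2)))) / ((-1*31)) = 1068921 / 905216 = 1.18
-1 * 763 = -763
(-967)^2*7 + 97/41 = 268370640/41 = 6545625.37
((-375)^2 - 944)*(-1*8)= -1117448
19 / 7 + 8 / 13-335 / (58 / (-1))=48059 / 5278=9.11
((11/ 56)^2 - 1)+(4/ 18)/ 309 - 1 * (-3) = 17785205/ 8721216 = 2.04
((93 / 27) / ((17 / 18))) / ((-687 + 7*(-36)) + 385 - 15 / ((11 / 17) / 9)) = -682 / 142613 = -0.00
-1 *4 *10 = -40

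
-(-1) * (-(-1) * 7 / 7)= 1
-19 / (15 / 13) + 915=13478 / 15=898.53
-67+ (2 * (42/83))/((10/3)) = -27679/415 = -66.70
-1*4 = -4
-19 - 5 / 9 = -176 / 9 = -19.56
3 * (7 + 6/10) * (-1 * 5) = -114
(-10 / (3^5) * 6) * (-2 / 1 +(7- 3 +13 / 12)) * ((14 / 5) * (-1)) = 518 / 243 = 2.13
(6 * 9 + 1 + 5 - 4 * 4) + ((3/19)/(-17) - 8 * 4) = 3873/323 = 11.99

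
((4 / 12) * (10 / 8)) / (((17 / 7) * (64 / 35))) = 0.09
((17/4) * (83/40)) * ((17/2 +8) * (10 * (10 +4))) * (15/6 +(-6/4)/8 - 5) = -14015463/256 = -54747.90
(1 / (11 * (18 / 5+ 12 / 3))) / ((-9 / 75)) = -125 / 1254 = -0.10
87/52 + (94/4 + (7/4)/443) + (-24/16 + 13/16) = 2256563/92144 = 24.49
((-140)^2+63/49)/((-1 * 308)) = -137209/2156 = -63.64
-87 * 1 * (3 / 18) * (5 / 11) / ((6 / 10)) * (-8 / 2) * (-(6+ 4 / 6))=-29000 / 99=-292.93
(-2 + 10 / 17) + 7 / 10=-121 / 170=-0.71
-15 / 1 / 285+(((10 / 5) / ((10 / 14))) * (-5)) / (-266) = 0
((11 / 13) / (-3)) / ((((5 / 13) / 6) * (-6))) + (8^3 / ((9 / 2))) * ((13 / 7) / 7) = 68177 / 2205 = 30.92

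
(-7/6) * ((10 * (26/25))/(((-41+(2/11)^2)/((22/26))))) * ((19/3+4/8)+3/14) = 393976/223065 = 1.77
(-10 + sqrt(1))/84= -3/28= -0.11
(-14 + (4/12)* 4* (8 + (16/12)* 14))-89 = -607/9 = -67.44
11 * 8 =88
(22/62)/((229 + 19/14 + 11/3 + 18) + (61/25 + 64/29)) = 0.00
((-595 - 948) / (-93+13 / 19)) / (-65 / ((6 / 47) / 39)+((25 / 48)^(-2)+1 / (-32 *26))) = -401180000 / 476533352751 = -0.00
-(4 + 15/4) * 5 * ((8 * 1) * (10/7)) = -3100/7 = -442.86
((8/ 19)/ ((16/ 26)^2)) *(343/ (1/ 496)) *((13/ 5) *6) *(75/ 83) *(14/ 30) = 1244323.96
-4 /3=-1.33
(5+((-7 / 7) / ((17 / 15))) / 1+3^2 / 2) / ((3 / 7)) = 2051 / 102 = 20.11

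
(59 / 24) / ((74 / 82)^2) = 99179 / 32856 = 3.02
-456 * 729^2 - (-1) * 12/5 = -1211685468/5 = -242337093.60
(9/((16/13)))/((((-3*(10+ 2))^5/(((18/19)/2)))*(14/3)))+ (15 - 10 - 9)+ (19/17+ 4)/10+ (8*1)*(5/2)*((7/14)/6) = -163972990033/90017464320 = -1.82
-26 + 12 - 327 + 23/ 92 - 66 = -1627/ 4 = -406.75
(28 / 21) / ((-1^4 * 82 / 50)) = -0.81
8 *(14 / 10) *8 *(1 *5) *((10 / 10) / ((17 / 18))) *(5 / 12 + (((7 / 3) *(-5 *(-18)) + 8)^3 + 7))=4914410038.59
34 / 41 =0.83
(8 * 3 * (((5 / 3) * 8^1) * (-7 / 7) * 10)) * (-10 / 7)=32000 / 7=4571.43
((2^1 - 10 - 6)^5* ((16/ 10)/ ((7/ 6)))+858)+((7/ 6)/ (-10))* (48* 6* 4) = -3684318/ 5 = -736863.60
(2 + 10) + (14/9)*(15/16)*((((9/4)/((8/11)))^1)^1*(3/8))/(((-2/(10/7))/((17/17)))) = 22101/2048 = 10.79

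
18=18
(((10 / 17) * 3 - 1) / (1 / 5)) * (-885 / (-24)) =19175 / 136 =140.99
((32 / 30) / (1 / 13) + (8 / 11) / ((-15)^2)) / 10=17164 / 12375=1.39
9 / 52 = 0.17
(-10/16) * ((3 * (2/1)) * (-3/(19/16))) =180/19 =9.47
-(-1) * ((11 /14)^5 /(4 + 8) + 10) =10.02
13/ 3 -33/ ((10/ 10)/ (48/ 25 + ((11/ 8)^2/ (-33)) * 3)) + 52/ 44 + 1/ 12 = -2750333/ 52800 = -52.09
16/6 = 2.67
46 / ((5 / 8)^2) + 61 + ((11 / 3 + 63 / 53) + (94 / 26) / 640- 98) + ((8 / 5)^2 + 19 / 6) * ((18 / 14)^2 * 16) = 15368146657 / 64821120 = 237.09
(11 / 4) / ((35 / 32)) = 88 / 35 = 2.51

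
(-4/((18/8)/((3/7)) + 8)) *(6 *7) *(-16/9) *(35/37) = 125440/5883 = 21.32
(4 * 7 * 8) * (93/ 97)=20832/ 97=214.76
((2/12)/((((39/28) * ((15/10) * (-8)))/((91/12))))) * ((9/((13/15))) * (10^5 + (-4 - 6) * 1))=-4082925/52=-78517.79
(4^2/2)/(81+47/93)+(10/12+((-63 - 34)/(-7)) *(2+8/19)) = 52141543/1512210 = 34.48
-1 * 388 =-388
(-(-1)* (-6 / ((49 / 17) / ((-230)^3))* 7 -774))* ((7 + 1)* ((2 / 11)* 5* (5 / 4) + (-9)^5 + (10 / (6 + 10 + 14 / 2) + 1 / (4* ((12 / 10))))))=-148317279627484262 / 1771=-83747758118285.86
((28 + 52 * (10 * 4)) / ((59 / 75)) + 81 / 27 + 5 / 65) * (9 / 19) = 18518940 / 14573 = 1270.77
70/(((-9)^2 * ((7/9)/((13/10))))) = 1.44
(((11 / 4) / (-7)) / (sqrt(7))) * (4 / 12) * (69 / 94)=-253 * sqrt(7) / 18424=-0.04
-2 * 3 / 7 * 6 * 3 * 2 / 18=-12 / 7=-1.71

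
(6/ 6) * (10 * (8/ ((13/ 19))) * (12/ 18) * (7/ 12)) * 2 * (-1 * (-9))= 10640/ 13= 818.46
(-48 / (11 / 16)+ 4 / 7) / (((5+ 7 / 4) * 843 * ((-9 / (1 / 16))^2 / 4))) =-1333 / 567841428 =-0.00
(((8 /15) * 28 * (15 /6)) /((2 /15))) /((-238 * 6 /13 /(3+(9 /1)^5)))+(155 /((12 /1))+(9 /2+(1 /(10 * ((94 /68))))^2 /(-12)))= -423900018622 /2816475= -150507.29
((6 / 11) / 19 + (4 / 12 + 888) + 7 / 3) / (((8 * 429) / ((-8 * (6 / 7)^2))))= -2233864 / 1464463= -1.53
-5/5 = -1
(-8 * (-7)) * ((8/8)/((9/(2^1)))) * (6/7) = 32/3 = 10.67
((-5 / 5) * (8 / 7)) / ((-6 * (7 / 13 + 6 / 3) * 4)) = 13 / 693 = 0.02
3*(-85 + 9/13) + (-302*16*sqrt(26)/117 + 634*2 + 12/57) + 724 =429604/247 - 4832*sqrt(26)/117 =1528.70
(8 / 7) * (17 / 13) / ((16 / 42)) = 51 / 13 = 3.92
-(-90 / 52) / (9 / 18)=45 / 13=3.46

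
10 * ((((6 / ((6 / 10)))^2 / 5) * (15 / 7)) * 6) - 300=15900 / 7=2271.43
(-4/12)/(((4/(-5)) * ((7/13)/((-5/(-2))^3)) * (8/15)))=40625/1792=22.67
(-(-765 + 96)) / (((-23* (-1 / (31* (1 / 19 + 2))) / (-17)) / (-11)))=151249527 / 437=346108.76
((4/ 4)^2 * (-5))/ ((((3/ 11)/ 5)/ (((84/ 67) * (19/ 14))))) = -10450/ 67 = -155.97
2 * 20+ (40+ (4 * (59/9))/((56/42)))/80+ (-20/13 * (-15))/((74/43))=6251699/115440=54.16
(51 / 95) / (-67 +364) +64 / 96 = 6287 / 9405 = 0.67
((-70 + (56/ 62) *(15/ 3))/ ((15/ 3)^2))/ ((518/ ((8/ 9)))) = -232/ 51615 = -0.00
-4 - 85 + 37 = -52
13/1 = 13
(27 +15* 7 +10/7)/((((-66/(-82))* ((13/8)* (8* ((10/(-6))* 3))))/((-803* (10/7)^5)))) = 12185.15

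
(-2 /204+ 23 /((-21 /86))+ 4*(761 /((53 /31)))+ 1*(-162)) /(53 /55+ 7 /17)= 3172442075 /2862636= 1108.22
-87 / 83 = -1.05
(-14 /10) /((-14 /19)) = 19 /10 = 1.90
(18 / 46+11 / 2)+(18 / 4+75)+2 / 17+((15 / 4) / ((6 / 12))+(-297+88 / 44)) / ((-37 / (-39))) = -6294059 / 28934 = -217.53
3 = 3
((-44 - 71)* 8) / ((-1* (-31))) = -920 / 31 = -29.68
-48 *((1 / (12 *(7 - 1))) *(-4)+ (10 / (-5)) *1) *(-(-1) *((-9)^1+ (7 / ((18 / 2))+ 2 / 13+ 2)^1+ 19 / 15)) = -831464 / 1755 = -473.77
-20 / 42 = -10 / 21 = -0.48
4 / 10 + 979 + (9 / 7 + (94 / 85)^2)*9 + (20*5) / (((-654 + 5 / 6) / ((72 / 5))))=198158545112 / 198203425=999.77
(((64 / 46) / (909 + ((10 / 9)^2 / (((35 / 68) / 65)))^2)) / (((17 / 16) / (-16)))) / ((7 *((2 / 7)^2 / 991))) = -4567386507264 / 3169756258891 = -1.44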